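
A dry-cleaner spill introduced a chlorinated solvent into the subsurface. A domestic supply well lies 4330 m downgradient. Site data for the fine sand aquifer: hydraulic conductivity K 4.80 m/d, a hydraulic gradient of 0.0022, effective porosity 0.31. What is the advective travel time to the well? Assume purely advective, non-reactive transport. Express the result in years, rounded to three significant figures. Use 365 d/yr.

348 years

q = Ki = 4.80 × 0.0022 = 0.01056 m/d
Seepage velocity v = q / n = 0.01056 / 0.31 = 0.03406 m/d
t = L / v = 4330 / 0.03406 = 127100 d
   = 127100 / 365 = 348 yr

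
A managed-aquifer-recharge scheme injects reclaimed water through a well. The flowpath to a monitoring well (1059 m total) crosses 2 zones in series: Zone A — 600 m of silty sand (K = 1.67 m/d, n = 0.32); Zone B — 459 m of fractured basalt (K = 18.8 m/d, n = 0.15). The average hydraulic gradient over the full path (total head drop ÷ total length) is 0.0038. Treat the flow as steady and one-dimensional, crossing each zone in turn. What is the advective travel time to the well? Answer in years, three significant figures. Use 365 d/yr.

Continuity: the same q passes through each zone, so ΔH = q·Σ(L_j/K_j) — the zones act as resistances in series.
Σ(L/K) = 600/1.67 + 459/18.8 = 359.3 + 24.41 = 383.7 d
K_eq = L_total / Σ(L/K) = 1059 / 383.7 = 2.760 m/d
q = K_eq · i = 2.760 × 0.0038 = 0.01049 m/d (same in every zone)
Zone A: v = q/n = 0.01049/0.32 = 0.03277 m/d → t_A = 600/0.03277 = 18310 d
Zone B: v = q/n = 0.01049/0.15 = 0.06992 m/d → t_B = 459/0.06992 = 6565 d
Total t = 18310 + 6565 = 24870 d
   = 24870 / 365 = 68.1 yr

68.1 years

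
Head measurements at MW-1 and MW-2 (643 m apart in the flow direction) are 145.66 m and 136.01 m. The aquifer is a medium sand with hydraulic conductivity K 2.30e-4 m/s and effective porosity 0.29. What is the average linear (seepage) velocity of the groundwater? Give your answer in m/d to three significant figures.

Hydraulic gradient i = (145.66 − 136.01) / 643 = 9.65 / 643 = 0.01501
K = 2.30e-4 m/s × 86400 s/d = 19.87 m/d
q = Ki = 19.87 × 0.01501 = 0.2982 m/d
Average linear velocity = 0.2982 / 0.29 = 1.028 m/d

1.03 m/d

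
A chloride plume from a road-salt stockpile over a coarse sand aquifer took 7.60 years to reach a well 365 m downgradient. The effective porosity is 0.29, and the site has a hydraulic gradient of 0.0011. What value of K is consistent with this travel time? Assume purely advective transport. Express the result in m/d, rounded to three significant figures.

34.7 m/d

t = 7.60 years = 2774 d
v = L / t = 365 / 2774 = 0.1316 m/d
K = v · n / i = 0.1316 × 0.29 / 0.0011 = 34.7 m/d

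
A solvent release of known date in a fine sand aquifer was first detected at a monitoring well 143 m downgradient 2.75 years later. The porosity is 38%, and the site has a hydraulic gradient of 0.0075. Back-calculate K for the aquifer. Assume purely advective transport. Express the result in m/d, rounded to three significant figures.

t = 2.75 years = 1004 d
v = L / t = 143 / 1004 = 0.1425 m/d
K = v · n / i = 0.1425 × 0.38 / 0.0075 = 7.22 m/d

7.22 m/d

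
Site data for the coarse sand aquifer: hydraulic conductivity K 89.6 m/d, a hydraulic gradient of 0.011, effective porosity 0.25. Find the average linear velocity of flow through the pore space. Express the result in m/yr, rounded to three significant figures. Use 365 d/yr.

1440 m/yr

Specific discharge q = 89.6 × 0.011 = 0.9856 m/d
v_s = q/n_e = 0.9856/0.25 = 3.942 m/d
   = 3.942 × 365 = 1440 m/yr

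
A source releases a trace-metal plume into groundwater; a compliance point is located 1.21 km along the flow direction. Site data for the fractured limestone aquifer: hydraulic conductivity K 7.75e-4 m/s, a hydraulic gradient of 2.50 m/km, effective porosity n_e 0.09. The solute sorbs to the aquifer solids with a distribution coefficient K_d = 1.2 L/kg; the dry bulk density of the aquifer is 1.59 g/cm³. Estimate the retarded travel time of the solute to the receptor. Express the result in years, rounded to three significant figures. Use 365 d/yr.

39.6 years

K = 7.75e-4 m/s × 86400 s/d = 66.96 m/d
q = Ki = 66.96 × 0.0025 = 0.1674 m/d
Average linear velocity = 0.1674 / 0.09 = 1.860 m/d
Retardation R = 1 + ρ_b·K_d/n = 1 + 1.59×1.2/0.09 = 22.20
Contaminant velocity v_c = v/R = 1.860/22.20 = 0.08378 m/d
L = 1.21 km = 1210 m
t = L/v_c = 1210/0.08378 = 14440 d
   = 14440/365 = 39.6 yr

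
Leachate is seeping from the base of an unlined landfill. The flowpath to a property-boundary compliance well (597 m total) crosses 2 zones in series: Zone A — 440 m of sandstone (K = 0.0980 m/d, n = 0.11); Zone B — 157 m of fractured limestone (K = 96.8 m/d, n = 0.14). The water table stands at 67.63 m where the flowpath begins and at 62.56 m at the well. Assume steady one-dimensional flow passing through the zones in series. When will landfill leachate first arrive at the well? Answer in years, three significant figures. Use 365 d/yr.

171 years

Total head drop ΔH = 67.63 − 62.56 = 5.07 m
Continuity: the same q passes through each zone, so ΔH = q·Σ(L_j/K_j) — the zones act as resistances in series.
Σ(L/K) = 440/0.0980 + 157/96.8 = 4490 + 1.622 = 4491 d
q = ΔH / Σ(L/K) = 5.07 / 4491 = 0.001129 m/d (same in every zone)
Zone A: v = q/n = 0.001129/0.11 = 0.01026 m/d → t_A = 440/0.01026 = 42880 d
Zone B: v = q/n = 0.001129/0.14 = 0.008063 m/d → t_B = 157/0.008063 = 19470 d
Total t = 42880 + 19470 = 62350 d
   = 62350 / 365 = 171 yr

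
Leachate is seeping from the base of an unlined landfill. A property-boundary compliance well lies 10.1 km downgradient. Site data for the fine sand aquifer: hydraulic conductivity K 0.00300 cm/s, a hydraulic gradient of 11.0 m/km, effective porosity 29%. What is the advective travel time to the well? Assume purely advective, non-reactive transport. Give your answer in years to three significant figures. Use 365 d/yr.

K = 0.00300 cm/s × 864 = 2.592 m/d
Specific discharge q = 2.592 × 0.011 = 0.02851 m/d
v_s = q/n_e = 0.02851/0.29 = 0.09832 m/d
L = 10.1 km = 10100 m
t = L / v = 10100 / 0.09832 = 102700 d
   = 102700 / 365 = 281 yr

281 years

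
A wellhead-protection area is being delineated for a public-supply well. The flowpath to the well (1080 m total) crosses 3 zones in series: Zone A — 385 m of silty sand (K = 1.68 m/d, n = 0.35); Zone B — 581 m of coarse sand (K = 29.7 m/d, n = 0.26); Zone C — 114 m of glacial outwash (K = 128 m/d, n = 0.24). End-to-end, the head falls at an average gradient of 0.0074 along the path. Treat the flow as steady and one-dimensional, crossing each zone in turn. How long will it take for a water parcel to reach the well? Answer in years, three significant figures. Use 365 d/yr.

26.8 years

Steady 1-D flow in series ⇒ the Darcy flux q is identical in every zone and the zone head losses add (resistances L/K in series).
Σ(L/K) = 385/1.68 + 581/29.7 + 114/128 = 229.2 + 19.56 + 0.8906 = 249.6 d
K_eq = L_total / Σ(L/K) = 1080 / 249.6 = 4.327 m/d
q = K_eq · i = 4.327 × 0.0074 = 0.03202 m/d (same in every zone)
Zone A: v = q/n = 0.03202/0.35 = 0.09148 m/d → t_A = 385/0.09148 = 4209 d
Zone B: v = q/n = 0.03202/0.26 = 0.1231 m/d → t_B = 581/0.1231 = 4718 d
Zone C: v = q/n = 0.03202/0.24 = 0.1334 m/d → t_C = 114/0.1334 = 854.6 d
Total t = 4209 + 4718 + 854.6 = 9781 d
   = 9781 / 365 = 26.8 yr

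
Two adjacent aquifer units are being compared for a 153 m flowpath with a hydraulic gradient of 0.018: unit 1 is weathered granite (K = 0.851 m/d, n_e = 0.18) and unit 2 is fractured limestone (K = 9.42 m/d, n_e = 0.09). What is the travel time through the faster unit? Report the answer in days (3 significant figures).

81.2 days

Unit 1 (weathered granite): v = 0.851×0.018/0.18 = 0.08510 m/d, t = 153/0.08510 = 1798 d
Unit 2 (fractured limestone): v = 9.42×0.018/0.09 = 1.884 m/d, t = 153/1.884 = 81.21 d
Faster unit: t = 81.2 d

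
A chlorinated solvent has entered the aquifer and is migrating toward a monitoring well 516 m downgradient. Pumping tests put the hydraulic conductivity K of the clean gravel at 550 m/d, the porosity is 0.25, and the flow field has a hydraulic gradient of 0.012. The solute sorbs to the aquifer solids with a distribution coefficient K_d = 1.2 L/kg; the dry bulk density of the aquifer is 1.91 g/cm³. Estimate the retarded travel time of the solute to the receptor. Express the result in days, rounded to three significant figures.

Specific discharge q = 550 × 0.012 = 6.600 m/d
v = Ki/n = 550·0.012/0.25 = 26.40 m/d
Retardation R = 1 + ρ_b·K_d/n = 1 + 1.91×1.2/0.25 = 10.17
Contaminant velocity v_c = v/R = 26.40/10.17 = 2.596 m/d
t = L/v_c = 516/2.596 = 198.7 d

199 days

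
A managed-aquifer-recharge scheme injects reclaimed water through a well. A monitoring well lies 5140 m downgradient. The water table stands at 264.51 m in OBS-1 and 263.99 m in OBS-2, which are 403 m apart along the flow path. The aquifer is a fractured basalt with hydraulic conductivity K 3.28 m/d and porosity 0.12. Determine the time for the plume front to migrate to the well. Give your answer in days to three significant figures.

146000 days

Hydraulic gradient i = (264.51 − 263.99) / 403 = 0.52 / 403 = 0.001290
q = Ki = 3.28 × 0.001290 = 0.004232 m/d
Seepage velocity v = q / n = 0.004232 / 0.12 = 0.03527 m/d
t = L / v = 5140 / 0.03527 = 145700 d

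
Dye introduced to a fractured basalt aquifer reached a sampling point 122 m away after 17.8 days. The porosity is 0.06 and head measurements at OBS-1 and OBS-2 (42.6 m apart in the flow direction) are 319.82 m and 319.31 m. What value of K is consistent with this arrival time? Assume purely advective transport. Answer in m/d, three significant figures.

34.4 m/d

Hydraulic gradient i = (319.82 − 319.31) / 42.6 = 0.51 / 42.6 = 0.01197
v = L / t = 122 / 17.8 = 6.854 m/d
K = v · n / i = 6.854 × 0.06 / 0.01197 = 34.4 m/d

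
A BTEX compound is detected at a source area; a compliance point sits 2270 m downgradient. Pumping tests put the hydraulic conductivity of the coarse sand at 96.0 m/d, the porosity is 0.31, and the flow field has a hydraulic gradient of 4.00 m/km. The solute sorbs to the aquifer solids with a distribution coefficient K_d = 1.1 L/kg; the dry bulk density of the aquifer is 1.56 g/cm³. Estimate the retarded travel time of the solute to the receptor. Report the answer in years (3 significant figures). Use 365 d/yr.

32.8 years

Darcy flux q = K·i = 96.0 × 0.0040 = 0.3840 m/d
Seepage velocity v = q / n = 0.3840 / 0.31 = 1.239 m/d
Retardation R = 1 + ρ_b·K_d/n = 1 + 1.56×1.1/0.31 = 6.535
Contaminant velocity v_c = v/R = 1.239/6.535 = 0.1895 m/d
t = L/v_c = 2270/0.1895 = 11980 d
   = 11980/365 = 32.8 yr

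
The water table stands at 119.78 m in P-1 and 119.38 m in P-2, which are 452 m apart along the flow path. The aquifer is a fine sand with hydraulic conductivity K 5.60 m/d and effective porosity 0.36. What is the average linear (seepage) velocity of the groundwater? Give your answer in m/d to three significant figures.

Hydraulic gradient i = (119.78 − 119.38) / 452 = 0.40 / 452 = 8.850e-4
Darcy flux q = K·i = 5.60 × 8.850e-4 = 0.004956 m/d
v = Ki/n = 5.60·8.850e-4/0.36 = 0.01377 m/d

0.0138 m/d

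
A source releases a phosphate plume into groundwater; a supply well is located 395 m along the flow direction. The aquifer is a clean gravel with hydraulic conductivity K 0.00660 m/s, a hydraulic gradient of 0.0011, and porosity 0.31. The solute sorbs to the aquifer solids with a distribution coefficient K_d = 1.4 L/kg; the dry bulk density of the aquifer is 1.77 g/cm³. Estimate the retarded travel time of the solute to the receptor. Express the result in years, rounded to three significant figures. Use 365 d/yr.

4.81 years

K = 0.00660 m/s × 86400 s/d = 570.2 m/d
Specific discharge q = 570.2 × 0.0011 = 0.6273 m/d
Average linear velocity = 0.6273 / 0.31 = 2.023 m/d
Retardation R = 1 + ρ_b·K_d/n = 1 + 1.77×1.4/0.31 = 8.994
Contaminant velocity v_c = v/R = 2.023/8.994 = 0.2250 m/d
t = L/v_c = 395/0.2250 = 1756 d
   = 1756/365 = 4.81 yr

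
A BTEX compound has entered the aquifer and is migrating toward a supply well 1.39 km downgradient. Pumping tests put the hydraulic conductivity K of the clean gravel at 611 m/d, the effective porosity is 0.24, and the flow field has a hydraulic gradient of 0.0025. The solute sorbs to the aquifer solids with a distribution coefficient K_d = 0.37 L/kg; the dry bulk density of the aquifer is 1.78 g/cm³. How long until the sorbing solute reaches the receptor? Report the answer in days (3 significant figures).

818 days

q = Ki = 611 × 0.0025 = 1.528 m/d
Average linear velocity = 1.528 / 0.24 = 6.365 m/d
Retardation R = 1 + ρ_b·K_d/n = 1 + 1.78×0.37/0.24 = 3.744
Contaminant velocity v_c = v/R = 6.365/3.744 = 1.700 m/d
L = 1.39 km = 1390 m
t = L/v_c = 1390/1.700 = 817.7 d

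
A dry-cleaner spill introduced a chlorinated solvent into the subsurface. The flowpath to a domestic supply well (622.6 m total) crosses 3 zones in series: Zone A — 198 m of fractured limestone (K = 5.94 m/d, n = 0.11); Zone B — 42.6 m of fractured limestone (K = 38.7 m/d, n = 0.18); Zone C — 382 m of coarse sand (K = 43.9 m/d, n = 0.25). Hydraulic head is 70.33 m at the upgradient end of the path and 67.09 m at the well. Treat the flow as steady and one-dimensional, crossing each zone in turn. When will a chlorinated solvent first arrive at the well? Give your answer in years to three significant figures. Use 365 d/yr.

Total head drop ΔH = 70.33 − 67.09 = 3.24 m
Steady 1-D flow in series ⇒ the Darcy flux q is identical in every zone and the zone head losses add (resistances L/K in series).
Σ(L/K) = 198/5.94 + 42.6/38.7 + 382/43.9 = 33.33 + 1.101 + 8.702 = 43.14 d
q = ΔH / Σ(L/K) = 3.24 / 43.14 = 0.07511 m/d (same in every zone)
Zone A: v = q/n = 0.07511/0.11 = 0.6828 m/d → t_A = 198/0.6828 = 290.0 d
Zone B: v = q/n = 0.07511/0.18 = 0.4173 m/d → t_B = 42.6/0.4173 = 102.1 d
Zone C: v = q/n = 0.07511/0.25 = 0.3004 m/d → t_C = 382/0.3004 = 1271 d
Total t = 290.0 + 102.1 + 1271 = 1663 d
   = 1663 / 365 = 4.56 yr

4.56 years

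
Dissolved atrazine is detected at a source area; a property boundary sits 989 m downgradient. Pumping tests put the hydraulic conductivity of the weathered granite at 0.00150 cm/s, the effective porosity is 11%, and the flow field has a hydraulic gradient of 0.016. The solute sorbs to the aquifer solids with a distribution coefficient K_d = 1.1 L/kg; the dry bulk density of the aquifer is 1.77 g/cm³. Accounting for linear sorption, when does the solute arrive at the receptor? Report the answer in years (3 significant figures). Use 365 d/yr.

K = 0.00150 cm/s × 864 = 1.296 m/d
Specific discharge q = 1.296 × 0.016 = 0.02074 m/d
v_s = q/n_e = 0.02074/0.11 = 0.1885 m/d
Retardation R = 1 + ρ_b·K_d/n = 1 + 1.77×1.1/0.11 = 18.70
Contaminant velocity v_c = v/R = 0.1885/18.70 = 0.01008 m/d
t = L/v_c = 989/0.01008 = 98110 d
   = 98110/365 = 269 yr

269 years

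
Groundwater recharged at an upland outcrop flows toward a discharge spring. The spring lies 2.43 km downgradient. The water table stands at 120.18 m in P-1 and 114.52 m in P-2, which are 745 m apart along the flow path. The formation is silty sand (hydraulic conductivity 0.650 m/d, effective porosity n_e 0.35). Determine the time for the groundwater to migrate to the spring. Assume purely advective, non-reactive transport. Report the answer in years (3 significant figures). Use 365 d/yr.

Hydraulic gradient i = (120.18 − 114.52) / 745 = 5.66 / 745 = 0.007597
Darcy flux q = K·i = 0.650 × 0.007597 = 0.004938 m/d
v_s = q/n_e = 0.004938/0.35 = 0.01411 m/d
L = 2.43 km = 2430 m
t = L / v = 2430 / 0.01411 = 172200 d
   = 172200 / 365 = 472 yr

472 years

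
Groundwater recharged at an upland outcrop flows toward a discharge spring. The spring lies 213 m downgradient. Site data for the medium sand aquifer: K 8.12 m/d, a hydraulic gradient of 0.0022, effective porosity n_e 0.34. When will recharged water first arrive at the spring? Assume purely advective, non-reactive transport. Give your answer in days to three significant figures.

4050 days

Specific discharge q = 8.12 × 0.0022 = 0.01786 m/d
Seepage velocity v = q / n = 0.01786 / 0.34 = 0.05254 m/d
t = L / v = 213 / 0.05254 = 4054 d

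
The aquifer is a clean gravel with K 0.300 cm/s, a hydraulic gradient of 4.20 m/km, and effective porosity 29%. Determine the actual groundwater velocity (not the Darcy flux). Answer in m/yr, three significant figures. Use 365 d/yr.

K = 0.300 cm/s × 864 = 259.2 m/d
q = Ki = 259.2 × 0.0042 = 1.089 m/d
v_s = q/n_e = 1.089/0.29 = 3.754 m/d
   = 3.754 × 365 = 1370 m/yr

1370 m/yr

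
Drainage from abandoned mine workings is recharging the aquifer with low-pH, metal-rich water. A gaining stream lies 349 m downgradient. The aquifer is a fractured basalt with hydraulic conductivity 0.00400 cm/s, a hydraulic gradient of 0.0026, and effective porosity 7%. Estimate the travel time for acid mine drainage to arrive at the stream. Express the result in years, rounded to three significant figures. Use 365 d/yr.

K = 0.00400 cm/s × 864 = 3.456 m/d
Darcy flux q = K·i = 3.456 × 0.0026 = 0.008986 m/d
Seepage velocity v = q / n = 0.008986 / 0.07 = 0.1284 m/d
t = L / v = 349 / 0.1284 = 2719 d
   = 2719 / 365 = 7.45 yr

7.45 years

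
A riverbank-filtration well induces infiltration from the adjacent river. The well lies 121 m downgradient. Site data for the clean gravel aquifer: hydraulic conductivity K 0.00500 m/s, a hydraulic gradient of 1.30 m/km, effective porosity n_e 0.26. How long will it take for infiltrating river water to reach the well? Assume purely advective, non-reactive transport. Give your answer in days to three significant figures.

K = 0.00500 m/s × 86400 s/d = 432.0 m/d
q = Ki = 432.0 × 0.0013 = 0.5616 m/d
Average linear velocity = 0.5616 / 0.26 = 2.160 m/d
t = L / v = 121 / 2.160 = 56.02 d

56.0 days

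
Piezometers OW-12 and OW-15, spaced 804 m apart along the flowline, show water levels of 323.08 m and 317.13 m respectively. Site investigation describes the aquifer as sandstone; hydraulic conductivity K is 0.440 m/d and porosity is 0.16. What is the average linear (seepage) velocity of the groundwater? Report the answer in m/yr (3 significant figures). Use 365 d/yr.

Hydraulic gradient i = (323.08 − 317.13) / 804 = 5.95 / 804 = 0.007400
Specific discharge q = 0.440 × 0.007400 = 0.003256 m/d
v_s = q/n_e = 0.003256/0.16 = 0.02035 m/d
   = 0.02035 × 365 = 7.43 m/yr

7.43 m/yr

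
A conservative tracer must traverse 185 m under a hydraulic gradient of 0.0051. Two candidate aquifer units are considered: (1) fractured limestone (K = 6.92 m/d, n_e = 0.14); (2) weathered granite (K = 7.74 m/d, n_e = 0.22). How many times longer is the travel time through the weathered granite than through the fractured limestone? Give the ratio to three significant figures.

1.40

Unit 1 (fractured limestone): v = 6.92×0.0051/0.14 = 0.2521 m/d, t = 185/0.2521 = 733.9 d
Unit 2 (weathered granite): v = 7.74×0.0051/0.22 = 0.1794 m/d, t = 185/0.1794 = 1031 d
t(weathered granite) / t(fractured limestone) = 1031/733.9 = 1.40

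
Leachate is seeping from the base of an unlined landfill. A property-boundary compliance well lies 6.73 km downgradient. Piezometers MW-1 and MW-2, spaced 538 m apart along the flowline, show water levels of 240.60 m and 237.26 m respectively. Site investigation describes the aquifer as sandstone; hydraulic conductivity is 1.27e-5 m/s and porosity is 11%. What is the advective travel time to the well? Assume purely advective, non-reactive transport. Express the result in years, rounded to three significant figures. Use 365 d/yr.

298 years

Hydraulic gradient i = (240.60 − 237.26) / 538 = 3.34 / 538 = 0.006208
K = 1.27e-5 m/s × 86400 s/d = 1.097 m/d
Specific discharge q = 1.097 × 0.006208 = 0.006812 m/d
Average linear velocity = 0.006812 / 0.11 = 0.06193 m/d
L = 6.73 km = 6730 m
t = L / v = 6730 / 0.06193 = 108700 d
   = 108700 / 365 = 298 yr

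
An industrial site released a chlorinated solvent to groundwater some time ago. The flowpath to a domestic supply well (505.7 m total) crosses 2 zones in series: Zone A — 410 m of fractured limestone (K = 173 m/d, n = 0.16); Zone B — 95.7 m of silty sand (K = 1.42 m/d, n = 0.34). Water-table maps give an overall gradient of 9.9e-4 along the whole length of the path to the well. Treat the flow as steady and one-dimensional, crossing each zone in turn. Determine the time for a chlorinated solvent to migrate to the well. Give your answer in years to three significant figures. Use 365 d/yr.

37.5 years

For zones in series the flux q is common to all zones; the equivalent conductivity is the harmonic (thickness-weighted) mean, K_eq = L_total / Σ(L_j/K_j).
Σ(L/K) = 410/173 + 95.7/1.42 = 2.370 + 67.39 = 69.76 d
K_eq = L_total / Σ(L/K) = 505.7 / 69.76 = 7.249 m/d
q = K_eq · i = 7.249 × 9.9e-4 = 0.007176 m/d (same in every zone)
Zone A: v = q/n = 0.007176/0.16 = 0.04485 m/d → t_A = 410/0.04485 = 9141 d
Zone B: v = q/n = 0.007176/0.34 = 0.02111 m/d → t_B = 95.7/0.02111 = 4534 d
Total t = 9141 + 4534 = 13680 d
   = 13680 / 365 = 37.5 yr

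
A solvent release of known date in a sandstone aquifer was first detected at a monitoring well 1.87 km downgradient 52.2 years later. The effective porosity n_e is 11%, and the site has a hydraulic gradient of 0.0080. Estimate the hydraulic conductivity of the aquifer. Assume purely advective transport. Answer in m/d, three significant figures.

t = 52.2 years = 19050 d
L = 1.87 km = 1870 m
v = L / t = 1870 / 19050 = 0.09815 m/d
K = v · n / i = 0.09815 × 0.11 / 0.0080 = 1.35 m/d

1.35 m/d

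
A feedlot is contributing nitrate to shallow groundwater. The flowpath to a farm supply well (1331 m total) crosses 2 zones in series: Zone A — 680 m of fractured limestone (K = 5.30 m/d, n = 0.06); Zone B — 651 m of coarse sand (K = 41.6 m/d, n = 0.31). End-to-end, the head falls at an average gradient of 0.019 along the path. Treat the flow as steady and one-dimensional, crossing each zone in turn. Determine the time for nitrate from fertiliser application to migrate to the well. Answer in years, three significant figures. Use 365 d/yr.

3.78 years

Continuity: the same q passes through each zone, so ΔH = q·Σ(L_j/K_j) — the zones act as resistances in series.
Σ(L/K) = 680/5.30 + 651/41.6 = 128.3 + 15.65 = 144.0 d
K_eq = L_total / Σ(L/K) = 1331 / 144.0 = 9.246 m/d
q = K_eq · i = 9.246 × 0.019 = 0.1757 m/d (same in every zone)
Zone A: v = q/n = 0.1757/0.06 = 2.928 m/d → t_A = 680/2.928 = 232.2 d
Zone B: v = q/n = 0.1757/0.31 = 0.5667 m/d → t_B = 651/0.5667 = 1149 d
Total t = 232.2 + 1149 = 1381 d
   = 1381 / 365 = 3.78 yr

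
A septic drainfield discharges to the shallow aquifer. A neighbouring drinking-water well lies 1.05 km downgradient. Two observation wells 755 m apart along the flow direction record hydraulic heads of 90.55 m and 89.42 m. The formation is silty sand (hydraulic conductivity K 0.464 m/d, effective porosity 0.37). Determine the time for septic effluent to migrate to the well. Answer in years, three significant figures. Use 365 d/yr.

Hydraulic gradient i = (90.55 − 89.42) / 755 = 1.13 / 755 = 0.001497
q = Ki = 0.464 × 0.001497 = 6.945e-4 m/d
v_s = q/n_e = 6.945e-4/0.37 = 0.001877 m/d
L = 1.05 km = 1050 m
t = L / v = 1050 / 0.001877 = 559400 d
   = 559400 / 365 = 1530 yr

1530 years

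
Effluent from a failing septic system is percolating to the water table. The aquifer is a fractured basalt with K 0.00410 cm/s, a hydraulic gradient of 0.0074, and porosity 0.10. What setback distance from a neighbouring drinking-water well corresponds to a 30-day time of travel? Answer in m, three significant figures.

7.86 m

K = 0.00410 cm/s × 864 = 3.542 m/d
Darcy flux q = K·i = 3.542 × 0.0074 = 0.02621 m/d
v_s = q/n_e = 0.02621/0.10 = 0.2621 m/d
L = v × T = 0.2621 × 30 = 7.864 m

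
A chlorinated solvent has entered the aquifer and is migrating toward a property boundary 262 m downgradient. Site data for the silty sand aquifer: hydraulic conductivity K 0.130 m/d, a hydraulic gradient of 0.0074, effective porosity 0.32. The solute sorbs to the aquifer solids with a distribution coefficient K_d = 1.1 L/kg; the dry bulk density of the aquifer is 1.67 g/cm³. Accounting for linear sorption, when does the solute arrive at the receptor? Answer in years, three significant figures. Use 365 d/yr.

1610 years

Darcy flux q = K·i = 0.130 × 0.0074 = 9.620e-4 m/d
v = Ki/n = 0.130·0.0074/0.32 = 0.003006 m/d
Retardation R = 1 + ρ_b·K_d/n = 1 + 1.67×1.1/0.32 = 6.741
Contaminant velocity v_c = v/R = 0.003006/6.741 = 4.460e-4 m/d
t = L/v_c = 262/4.460e-4 = 587500 d
   = 587500/365 = 1610 yr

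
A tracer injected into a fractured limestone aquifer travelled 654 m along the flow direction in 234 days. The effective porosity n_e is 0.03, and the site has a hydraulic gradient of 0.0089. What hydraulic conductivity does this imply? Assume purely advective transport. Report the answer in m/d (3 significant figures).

v = L / t = 654 / 234 = 2.795 m/d
K = v · n / i = 2.795 × 0.03 / 0.0089 = 9.42 m/d

9.42 m/d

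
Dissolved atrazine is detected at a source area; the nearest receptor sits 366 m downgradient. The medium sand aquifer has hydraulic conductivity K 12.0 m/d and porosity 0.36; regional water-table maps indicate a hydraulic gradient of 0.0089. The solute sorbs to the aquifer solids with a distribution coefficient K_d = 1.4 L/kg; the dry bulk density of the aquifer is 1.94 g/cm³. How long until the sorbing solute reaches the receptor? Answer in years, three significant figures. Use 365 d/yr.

28.9 years

q = Ki = 12.0 × 0.0089 = 0.1068 m/d
v_s = q/n_e = 0.1068/0.36 = 0.2967 m/d
Retardation R = 1 + ρ_b·K_d/n = 1 + 1.94×1.4/0.36 = 8.544
Contaminant velocity v_c = v/R = 0.2967/8.544 = 0.03472 m/d
t = L/v_c = 366/0.03472 = 10540 d
   = 10540/365 = 28.9 yr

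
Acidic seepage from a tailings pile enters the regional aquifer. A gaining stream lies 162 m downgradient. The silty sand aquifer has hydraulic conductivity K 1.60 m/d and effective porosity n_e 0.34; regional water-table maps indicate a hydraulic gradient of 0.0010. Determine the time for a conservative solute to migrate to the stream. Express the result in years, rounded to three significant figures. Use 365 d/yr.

q = Ki = 1.60 × 0.0010 = 0.001600 m/d
Seepage velocity v = q / n = 0.001600 / 0.34 = 0.004706 m/d
t = L / v = 162 / 0.004706 = 34430 d
   = 34430 / 365 = 94.3 yr

94.3 years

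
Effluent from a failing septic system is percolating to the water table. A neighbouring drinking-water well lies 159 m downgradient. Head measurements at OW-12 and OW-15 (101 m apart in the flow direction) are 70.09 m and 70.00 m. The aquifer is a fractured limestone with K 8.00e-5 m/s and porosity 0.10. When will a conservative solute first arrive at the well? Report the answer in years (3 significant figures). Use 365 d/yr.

7.07 years

Hydraulic gradient i = (70.09 − 70.00) / 101 = 0.09 / 101 = 8.911e-4
K = 8.00e-5 m/s × 86400 s/d = 6.912 m/d
Darcy flux q = K·i = 6.912 × 8.911e-4 = 0.006159 m/d
Seepage velocity v = q / n = 0.006159 / 0.10 = 0.06159 m/d
t = L / v = 159 / 0.06159 = 2582 d
   = 2582 / 365 = 7.07 yr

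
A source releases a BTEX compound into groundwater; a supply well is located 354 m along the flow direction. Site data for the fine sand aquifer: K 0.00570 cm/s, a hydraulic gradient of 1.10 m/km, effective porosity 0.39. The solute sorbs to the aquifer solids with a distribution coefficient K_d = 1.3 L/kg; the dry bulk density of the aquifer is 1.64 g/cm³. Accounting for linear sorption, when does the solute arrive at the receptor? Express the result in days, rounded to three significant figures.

K = 0.00570 cm/s × 864 = 4.925 m/d
q = Ki = 4.925 × 0.0011 = 0.005417 m/d
Average linear velocity = 0.005417 / 0.39 = 0.01389 m/d
Retardation R = 1 + ρ_b·K_d/n = 1 + 1.64×1.3/0.39 = 6.467
Contaminant velocity v_c = v/R = 0.01389/6.467 = 0.002148 m/d
t = L/v_c = 354/0.002148 = 164800 d

165000 days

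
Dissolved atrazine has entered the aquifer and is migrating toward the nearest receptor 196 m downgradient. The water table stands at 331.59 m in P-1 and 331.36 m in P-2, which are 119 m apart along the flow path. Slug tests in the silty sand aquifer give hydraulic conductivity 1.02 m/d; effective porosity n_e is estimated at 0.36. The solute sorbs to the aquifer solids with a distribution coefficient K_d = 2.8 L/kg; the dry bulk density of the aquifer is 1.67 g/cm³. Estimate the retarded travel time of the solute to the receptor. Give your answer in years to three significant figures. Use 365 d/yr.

Hydraulic gradient i = (331.59 − 331.36) / 119 = 0.23 / 119 = 0.001933
q = Ki = 1.02 × 0.001933 = 0.001971 m/d
v = Ki/n = 1.02·0.001933/0.36 = 0.005476 m/d
Retardation R = 1 + ρ_b·K_d/n = 1 + 1.67×2.8/0.36 = 13.99
Contaminant velocity v_c = v/R = 0.005476/13.99 = 3.915e-4 m/d
t = L/v_c = 196/3.915e-4 = 500700 d
   = 500700/365 = 1370 yr

1370 years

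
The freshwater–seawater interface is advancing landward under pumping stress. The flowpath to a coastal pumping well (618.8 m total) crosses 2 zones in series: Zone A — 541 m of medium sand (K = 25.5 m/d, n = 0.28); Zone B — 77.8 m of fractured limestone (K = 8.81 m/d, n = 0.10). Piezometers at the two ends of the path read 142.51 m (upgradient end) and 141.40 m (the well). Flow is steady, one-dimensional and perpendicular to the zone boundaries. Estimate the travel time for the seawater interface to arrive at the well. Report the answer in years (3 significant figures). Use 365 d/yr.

Total head drop ΔH = 142.51 − 141.40 = 1.11 m
Steady 1-D flow in series ⇒ the Darcy flux q is identical in every zone and the zone head losses add (resistances L/K in series).
Σ(L/K) = 541/25.5 + 77.8/8.81 = 21.22 + 8.831 = 30.05 d
q = ΔH / Σ(L/K) = 1.11 / 30.05 = 0.03694 m/d (same in every zone)
Zone A: v = q/n = 0.03694/0.28 = 0.1319 m/d → t_A = 541/0.1319 = 4100 d
Zone B: v = q/n = 0.03694/0.10 = 0.3694 m/d → t_B = 77.8/0.3694 = 210.6 d
Total t = 4100 + 210.6 = 4311 d
   = 4311 / 365 = 11.8 yr

11.8 years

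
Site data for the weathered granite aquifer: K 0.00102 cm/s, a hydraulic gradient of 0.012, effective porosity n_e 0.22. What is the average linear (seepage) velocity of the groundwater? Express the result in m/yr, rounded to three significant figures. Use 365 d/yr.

17.5 m/yr

K = 0.00102 cm/s × 864 = 0.8813 m/d
Darcy flux q = K·i = 0.8813 × 0.012 = 0.01058 m/d
v_s = q/n_e = 0.01058/0.22 = 0.04807 m/d
   = 0.04807 × 365 = 17.5 m/yr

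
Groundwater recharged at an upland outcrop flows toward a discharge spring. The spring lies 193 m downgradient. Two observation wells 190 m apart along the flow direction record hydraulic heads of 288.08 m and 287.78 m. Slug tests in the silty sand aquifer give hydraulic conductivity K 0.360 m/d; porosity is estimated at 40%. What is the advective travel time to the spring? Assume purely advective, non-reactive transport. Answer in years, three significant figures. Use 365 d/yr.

372 years

Hydraulic gradient i = (288.08 − 287.78) / 190 = 0.30 / 190 = 0.001579
q = Ki = 0.360 × 0.001579 = 5.684e-4 m/d
v_s = q/n_e = 5.684e-4/0.40 = 0.001421 m/d
t = L / v = 193 / 0.001421 = 135800 d
   = 135800 / 365 = 372 yr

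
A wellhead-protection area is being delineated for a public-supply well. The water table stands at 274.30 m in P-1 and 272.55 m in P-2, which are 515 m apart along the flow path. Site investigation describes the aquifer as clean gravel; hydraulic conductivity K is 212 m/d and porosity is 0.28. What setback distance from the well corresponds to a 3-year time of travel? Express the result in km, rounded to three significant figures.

Hydraulic gradient i = (274.30 − 272.55) / 515 = 1.75 / 515 = 0.003398
q = Ki = 212 × 0.003398 = 0.7204 m/d
v = Ki/n = 212·0.003398/0.28 = 2.573 m/d
T = 3 yr × 365 = 1095 d
L = v × T = 2.573 × 1095 = 2817 m
   = 2.82 km

2.82 km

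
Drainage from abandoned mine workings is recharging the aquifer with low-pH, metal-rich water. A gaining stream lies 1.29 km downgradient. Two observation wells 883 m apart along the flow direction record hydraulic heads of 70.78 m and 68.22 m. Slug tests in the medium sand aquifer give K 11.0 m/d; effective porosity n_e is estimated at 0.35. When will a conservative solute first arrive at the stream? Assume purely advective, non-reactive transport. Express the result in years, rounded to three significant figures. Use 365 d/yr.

38.8 years

Hydraulic gradient i = (70.78 − 68.22) / 883 = 2.56 / 883 = 0.002899
q = Ki = 11.0 × 0.002899 = 0.03189 m/d
Seepage velocity v = q / n = 0.03189 / 0.35 = 0.09112 m/d
L = 1.29 km = 1290 m
t = L / v = 1290 / 0.09112 = 14160 d
   = 14160 / 365 = 38.8 yr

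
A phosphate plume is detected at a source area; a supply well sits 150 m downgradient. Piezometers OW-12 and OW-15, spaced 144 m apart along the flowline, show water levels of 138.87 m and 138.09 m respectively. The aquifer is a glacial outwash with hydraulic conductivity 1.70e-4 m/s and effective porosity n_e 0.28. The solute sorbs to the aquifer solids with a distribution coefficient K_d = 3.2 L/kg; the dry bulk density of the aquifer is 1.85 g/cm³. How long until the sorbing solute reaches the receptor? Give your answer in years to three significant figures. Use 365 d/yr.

Hydraulic gradient i = (138.87 − 138.09) / 144 = 0.78 / 144 = 0.005417
K = 1.70e-4 m/s × 86400 s/d = 14.69 m/d
q = Ki = 14.69 × 0.005417 = 0.07956 m/d
v = Ki/n = 14.69·0.005417/0.28 = 0.2841 m/d
Retardation R = 1 + ρ_b·K_d/n = 1 + 1.85×3.2/0.28 = 22.14
Contaminant velocity v_c = v/R = 0.2841/22.14 = 0.01283 m/d
t = L/v_c = 150/0.01283 = 11690 d
   = 11690/365 = 32.0 yr

32.0 years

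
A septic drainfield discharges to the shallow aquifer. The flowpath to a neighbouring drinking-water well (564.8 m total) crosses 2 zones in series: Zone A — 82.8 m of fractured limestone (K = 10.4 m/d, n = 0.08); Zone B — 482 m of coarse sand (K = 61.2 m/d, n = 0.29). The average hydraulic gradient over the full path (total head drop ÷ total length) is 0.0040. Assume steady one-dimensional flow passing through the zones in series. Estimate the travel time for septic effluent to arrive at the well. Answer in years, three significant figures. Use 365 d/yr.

2.81 years

For zones in series the flux q is common to all zones; the equivalent conductivity is the harmonic (thickness-weighted) mean, K_eq = L_total / Σ(L_j/K_j).
Σ(L/K) = 82.8/10.4 + 482/61.2 = 7.962 + 7.876 = 15.84 d
K_eq = L_total / Σ(L/K) = 564.8 / 15.84 = 35.66 m/d
q = K_eq · i = 35.66 × 0.0040 = 0.1427 m/d (same in every zone)
Zone A: v = q/n = 0.1427/0.08 = 1.783 m/d → t_A = 82.8/1.783 = 46.44 d
Zone B: v = q/n = 0.1427/0.29 = 0.4919 m/d → t_B = 482/0.4919 = 979.9 d
Total t = 46.44 + 979.9 = 1026 d
   = 1026 / 365 = 2.81 yr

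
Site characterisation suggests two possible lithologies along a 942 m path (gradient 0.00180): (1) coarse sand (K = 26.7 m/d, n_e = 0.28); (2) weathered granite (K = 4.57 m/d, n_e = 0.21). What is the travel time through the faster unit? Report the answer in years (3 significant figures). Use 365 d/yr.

15.0 years

Unit 1 (coarse sand): v = 26.7×0.0018/0.28 = 0.1716 m/d, t = 942/0.1716 = 5488 d
Unit 2 (weathered granite): v = 4.57×0.0018/0.21 = 0.03917 m/d, t = 942/0.03917 = 24050 d
Faster: 5488 d / 365 = 15.0 yr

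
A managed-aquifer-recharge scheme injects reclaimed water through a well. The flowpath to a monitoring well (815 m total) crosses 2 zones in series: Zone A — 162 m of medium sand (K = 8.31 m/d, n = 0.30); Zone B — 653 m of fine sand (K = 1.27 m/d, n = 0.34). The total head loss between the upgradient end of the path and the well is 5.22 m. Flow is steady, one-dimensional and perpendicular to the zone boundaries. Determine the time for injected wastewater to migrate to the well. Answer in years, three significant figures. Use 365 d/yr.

Continuity: the same q passes through each zone, so ΔH = q·Σ(L_j/K_j) — the zones act as resistances in series.
Σ(L/K) = 162/8.31 + 653/1.27 = 19.49 + 514.2 = 533.7 d
q = ΔH / Σ(L/K) = 5.22 / 533.7 = 0.009781 m/d (same in every zone)
Zone A: v = q/n = 0.009781/0.30 = 0.03260 m/d → t_A = 162/0.03260 = 4969 d
Zone B: v = q/n = 0.009781/0.34 = 0.02877 m/d → t_B = 653/0.02877 = 22700 d
Total t = 4969 + 22700 = 27670 d
   = 27670 / 365 = 75.8 yr

75.8 years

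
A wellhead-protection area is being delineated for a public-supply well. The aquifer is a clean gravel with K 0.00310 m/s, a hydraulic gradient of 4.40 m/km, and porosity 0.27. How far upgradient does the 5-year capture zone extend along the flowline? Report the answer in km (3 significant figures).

7.97 km

K = 0.00310 m/s × 86400 s/d = 267.8 m/d
q = Ki = 267.8 × 0.0044 = 1.178 m/d
Average linear velocity = 1.178 / 0.27 = 4.365 m/d
T = 5 yr × 365 = 1825 d
L = v × T = 4.365 × 1825 = 7966 m
   = 7.97 km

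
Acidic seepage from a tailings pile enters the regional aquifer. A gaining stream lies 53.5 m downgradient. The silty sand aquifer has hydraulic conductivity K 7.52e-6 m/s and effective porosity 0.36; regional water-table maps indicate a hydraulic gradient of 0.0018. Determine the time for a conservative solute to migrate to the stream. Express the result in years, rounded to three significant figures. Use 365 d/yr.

K = 7.52e-6 m/s × 86400 s/d = 0.6497 m/d
Specific discharge q = 0.6497 × 0.0018 = 0.001170 m/d
v_s = q/n_e = 0.001170/0.36 = 0.003249 m/d
t = L / v = 53.5 / 0.003249 = 16470 d
   = 16470 / 365 = 45.1 yr

45.1 years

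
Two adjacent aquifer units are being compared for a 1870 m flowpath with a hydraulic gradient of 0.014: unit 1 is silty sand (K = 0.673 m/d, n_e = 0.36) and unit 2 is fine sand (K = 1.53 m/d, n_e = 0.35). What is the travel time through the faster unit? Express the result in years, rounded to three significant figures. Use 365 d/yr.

83.7 years

Unit 1 (silty sand): v = 0.673×0.014/0.36 = 0.02617 m/d, t = 1870/0.02617 = 71450 d
Unit 2 (fine sand): v = 1.53×0.014/0.35 = 0.06120 m/d, t = 1870/0.06120 = 30560 d
Faster: 30560 d / 365 = 83.7 yr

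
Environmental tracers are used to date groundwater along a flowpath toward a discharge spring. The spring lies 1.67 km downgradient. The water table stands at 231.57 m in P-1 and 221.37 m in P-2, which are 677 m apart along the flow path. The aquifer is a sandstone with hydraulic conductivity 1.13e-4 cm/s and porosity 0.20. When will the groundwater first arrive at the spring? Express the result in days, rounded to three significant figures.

Hydraulic gradient i = (231.57 − 221.37) / 677 = 10.20 / 677 = 0.01507
K = 1.13e-4 cm/s × 864 = 0.09763 m/d
Specific discharge q = 0.09763 × 0.01507 = 0.001471 m/d
v_s = q/n_e = 0.001471/0.20 = 0.007355 m/d
L = 1.67 km = 1670 m
t = L / v = 1670 / 0.007355 = 227100 d

227000 days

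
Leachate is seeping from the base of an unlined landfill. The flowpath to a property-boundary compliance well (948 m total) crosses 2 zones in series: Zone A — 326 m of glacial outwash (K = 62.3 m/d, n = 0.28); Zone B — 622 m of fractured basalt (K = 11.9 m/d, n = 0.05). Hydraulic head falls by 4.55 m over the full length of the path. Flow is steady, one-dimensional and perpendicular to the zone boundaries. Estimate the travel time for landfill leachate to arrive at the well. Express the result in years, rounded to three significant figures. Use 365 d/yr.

Continuity: the same q passes through each zone, so ΔH = q·Σ(L_j/K_j) — the zones act as resistances in series.
Σ(L/K) = 326/62.3 + 622/11.9 = 5.233 + 52.27 = 57.50 d
q = ΔH / Σ(L/K) = 4.55 / 57.50 = 0.07913 m/d (same in every zone)
Zone A: v = q/n = 0.07913/0.28 = 0.2826 m/d → t_A = 326/0.2826 = 1154 d
Zone B: v = q/n = 0.07913/0.05 = 1.583 m/d → t_B = 622/1.583 = 393.0 d
Total t = 1154 + 393.0 = 1547 d
   = 1547 / 365 = 4.24 yr

4.24 years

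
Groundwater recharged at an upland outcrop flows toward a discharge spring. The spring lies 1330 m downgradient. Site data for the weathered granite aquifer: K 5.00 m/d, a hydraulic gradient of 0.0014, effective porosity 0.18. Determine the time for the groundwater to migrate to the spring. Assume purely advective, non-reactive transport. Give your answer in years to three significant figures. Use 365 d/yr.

93.7 years

Specific discharge q = 5.00 × 0.0014 = 0.007000 m/d
v_s = q/n_e = 0.007000/0.18 = 0.03889 m/d
t = L / v = 1330 / 0.03889 = 34200 d
   = 34200 / 365 = 93.7 yr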